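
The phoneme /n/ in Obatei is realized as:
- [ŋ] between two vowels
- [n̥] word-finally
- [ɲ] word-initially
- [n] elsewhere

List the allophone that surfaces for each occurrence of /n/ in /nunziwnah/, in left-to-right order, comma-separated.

[ɲ], [n], [n]

Occurrence 1 (position 1): word-initially → [ɲ].
Occurrence 2 (position 3): no conditioning environment matches → elsewhere allophone [n].
Occurrence 3 (position 7): no conditioning environment matches → elsewhere allophone [n].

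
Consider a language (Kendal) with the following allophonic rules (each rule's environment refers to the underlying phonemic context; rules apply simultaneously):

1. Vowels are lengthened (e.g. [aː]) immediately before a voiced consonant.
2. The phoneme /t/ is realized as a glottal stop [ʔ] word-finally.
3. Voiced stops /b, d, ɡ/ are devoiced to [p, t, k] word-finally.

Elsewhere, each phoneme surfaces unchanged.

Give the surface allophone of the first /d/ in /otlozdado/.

/d/ (between /z/ and /a/) is in the target of rule 3 but the environment (word-finally) is not met → [d].

[d]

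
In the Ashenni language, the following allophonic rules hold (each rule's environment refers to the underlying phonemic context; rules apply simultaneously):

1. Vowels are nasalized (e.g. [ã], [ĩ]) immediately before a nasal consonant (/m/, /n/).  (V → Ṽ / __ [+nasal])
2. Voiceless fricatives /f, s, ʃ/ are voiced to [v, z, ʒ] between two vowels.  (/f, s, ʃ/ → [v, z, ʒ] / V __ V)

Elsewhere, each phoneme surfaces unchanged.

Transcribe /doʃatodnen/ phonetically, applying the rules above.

/o/ (between /d/ and /ʃ/) is in the target of rule 1 but the environment (before a nasal consonant) is not met → [o].
/ʃ/ (between /o/ and /a/) occurs between two vowels → [ʒ] by rule 2.
/a/ — between /ʃ/ and /t/; rule 1 does not apply here → [a].
/o/ — between /t/ and /d/; rule 1 does not apply here → [o].
Rule 1 applies to /e/ (between /n/ and /n/: before a nasal consonant) → [ẽ].

[doʒatodnẽn]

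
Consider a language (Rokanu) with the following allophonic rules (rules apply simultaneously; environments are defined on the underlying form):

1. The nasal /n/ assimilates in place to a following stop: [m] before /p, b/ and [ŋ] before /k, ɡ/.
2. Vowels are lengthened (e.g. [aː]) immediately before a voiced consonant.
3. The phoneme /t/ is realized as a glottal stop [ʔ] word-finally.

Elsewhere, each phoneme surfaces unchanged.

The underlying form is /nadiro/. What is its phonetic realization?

[naːdiːro]

/n/ — word-initial; rule 1 does not apply here → [n].
/a/ meets the environment for rule 2 (before a voiced consonant) → [aː].
/i/ meets the environment for rule 2 (before a voiced consonant) → [iː].
/o/ (word-final): rule 2 targets it, but not before a voiced consonant → unchanged [o].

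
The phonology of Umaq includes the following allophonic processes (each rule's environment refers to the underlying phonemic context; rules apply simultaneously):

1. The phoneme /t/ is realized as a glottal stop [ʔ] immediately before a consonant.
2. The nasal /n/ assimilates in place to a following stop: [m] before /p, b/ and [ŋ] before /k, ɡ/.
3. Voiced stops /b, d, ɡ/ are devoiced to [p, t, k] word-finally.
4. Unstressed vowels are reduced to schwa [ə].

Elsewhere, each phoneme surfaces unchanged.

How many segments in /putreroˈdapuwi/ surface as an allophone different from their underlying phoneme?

6

Segments that undergo a rule: /u/ → [ə] (rule 4); /t/ → [ʔ] (rule 1); /e/ → [ə] (rule 4); /o/ → [ə] (rule 4); /u/ → [ə] (rule 4); /i/ → [ə] (rule 4).
All other segments surface unchanged.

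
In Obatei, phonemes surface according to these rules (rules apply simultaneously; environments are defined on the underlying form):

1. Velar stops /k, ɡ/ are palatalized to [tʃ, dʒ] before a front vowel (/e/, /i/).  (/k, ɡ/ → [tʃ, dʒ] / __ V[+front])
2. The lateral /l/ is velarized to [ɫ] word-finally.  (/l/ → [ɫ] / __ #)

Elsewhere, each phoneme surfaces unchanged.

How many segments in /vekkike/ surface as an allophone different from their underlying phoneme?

2

Segments that undergo a rule: /k/ → [tʃ] (rule 1); /k/ → [tʃ] (rule 1).
All other segments surface unchanged.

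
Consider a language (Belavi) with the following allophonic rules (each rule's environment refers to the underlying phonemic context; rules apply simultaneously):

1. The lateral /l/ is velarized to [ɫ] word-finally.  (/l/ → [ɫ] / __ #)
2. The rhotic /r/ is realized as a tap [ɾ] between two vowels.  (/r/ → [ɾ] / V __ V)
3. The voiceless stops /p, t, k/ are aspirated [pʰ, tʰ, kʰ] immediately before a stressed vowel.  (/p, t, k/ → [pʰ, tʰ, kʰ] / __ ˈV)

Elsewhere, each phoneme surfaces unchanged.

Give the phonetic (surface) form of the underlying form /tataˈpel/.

[tataˈpʰeɫ]

/t/ — word-initial; rule 3 does not apply here → [t].
/a/ (between /t/ and /t/): no rule targets it → [a].
/t/ — between /a/ and /a/; rule 3 does not apply here → [t].
/a/ — not in any rule's target class → [a].
Rule 3 applies to /p/ (between /a/ and /e/: immediately before a stressed vowel) → [pʰ].
/e/ (between /p/ and /l/) is unaffected → [e].
/l/ (word-final): word-finally, so rule 1 applies → [ɫ].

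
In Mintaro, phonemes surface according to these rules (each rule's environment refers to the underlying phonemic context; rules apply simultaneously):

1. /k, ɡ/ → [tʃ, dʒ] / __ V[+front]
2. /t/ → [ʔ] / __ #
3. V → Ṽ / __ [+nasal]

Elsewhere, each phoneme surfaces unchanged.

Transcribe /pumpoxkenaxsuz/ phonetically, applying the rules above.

/p/ stays [p].
/u/ meets the environment for rule 3 (before a nasal consonant) → [ũ].
/m/ (between /u/ and /p/): no rule targets it → [m].
/p/ — not in any rule's target class → [p].
/o/ — between /p/ and /x/; rule 3 does not apply here → [o].
/x/ — not in any rule's target class → [x].
Rule 1 applies to /k/ (between /x/ and /e/: before a front vowel) → [tʃ].
/e/ (between /k/ and /n/): before a nasal consonant, so rule 3 applies → [ẽ].
/n/ — not in any rule's target class → [n].
/a/ — between /n/ and /x/; rule 3 does not apply here → [a].
/x/ stays [x].
/s/ (between /x/ and /u/): no rule targets it → [s].
/u/ (between /s/ and /z/) is in the target of rule 3 but the environment (before a nasal consonant) is not met → [u].
/z/ (word-final): no rule targets it → [z].

[pũmpoxtʃẽnaxsuz]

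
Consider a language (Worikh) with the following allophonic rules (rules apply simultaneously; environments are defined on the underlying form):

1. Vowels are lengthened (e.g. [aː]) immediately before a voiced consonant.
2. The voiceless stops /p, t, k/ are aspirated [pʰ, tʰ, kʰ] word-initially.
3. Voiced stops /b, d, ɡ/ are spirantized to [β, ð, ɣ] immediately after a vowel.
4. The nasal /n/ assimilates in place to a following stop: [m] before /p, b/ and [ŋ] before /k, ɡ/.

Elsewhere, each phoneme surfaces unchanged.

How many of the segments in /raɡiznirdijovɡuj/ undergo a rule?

7

Segments that undergo a rule: /a/ → [aː] (rule 1); /ɡ/ → [ɣ] (rule 3); /i/ → [iː] (rule 1); /i/ → [iː] (rule 1); /i/ → [iː] (rule 1); /o/ → [oː] (rule 1); /u/ → [uː] (rule 1).
All other segments surface unchanged.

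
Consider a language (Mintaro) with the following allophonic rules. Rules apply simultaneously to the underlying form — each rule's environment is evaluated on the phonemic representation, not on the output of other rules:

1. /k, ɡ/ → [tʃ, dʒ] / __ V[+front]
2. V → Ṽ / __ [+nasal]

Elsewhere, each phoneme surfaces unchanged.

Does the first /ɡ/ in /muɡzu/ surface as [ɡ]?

/ɡ/ (between /u/ and /z/) is in the target of rule 1 but the environment (before a front vowel) is not met → [ɡ].
The actual realization is [ɡ], which matches [ɡ].

Yes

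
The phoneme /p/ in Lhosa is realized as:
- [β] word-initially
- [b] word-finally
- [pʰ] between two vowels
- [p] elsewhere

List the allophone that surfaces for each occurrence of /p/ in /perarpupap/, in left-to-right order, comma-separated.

Occurrence 1 (position 1): word-initially → [β].
Occurrence 2 (position 6): no conditioning environment matches → elsewhere allophone [p].
Occurrence 3 (position 8): between two vowels → [pʰ].
Occurrence 4 (position 10): word-finally → [b].

[β], [p], [pʰ], [b]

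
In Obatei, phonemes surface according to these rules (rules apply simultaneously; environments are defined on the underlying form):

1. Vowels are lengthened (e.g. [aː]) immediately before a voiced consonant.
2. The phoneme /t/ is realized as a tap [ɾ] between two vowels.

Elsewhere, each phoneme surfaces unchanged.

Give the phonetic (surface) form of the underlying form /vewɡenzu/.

/v/ (word-initial): no rule targets it → [v].
/e/ (between /v/ and /w/) occurs before a voiced consonant → [eː] by rule 1.
/w/ (between /e/ and /ɡ/) is unaffected → [w].
/ɡ/ — not in any rule's target class → [ɡ].
/e/ (between /ɡ/ and /n/): before a voiced consonant, so rule 1 applies → [eː].
/n/ (between /e/ and /z/) is unaffected → [n].
/z/ (between /n/ and /u/) is unaffected → [z].
/u/ (word-final) fails the environment for rule 1, so it stays [u].

[veːwɡeːnzu]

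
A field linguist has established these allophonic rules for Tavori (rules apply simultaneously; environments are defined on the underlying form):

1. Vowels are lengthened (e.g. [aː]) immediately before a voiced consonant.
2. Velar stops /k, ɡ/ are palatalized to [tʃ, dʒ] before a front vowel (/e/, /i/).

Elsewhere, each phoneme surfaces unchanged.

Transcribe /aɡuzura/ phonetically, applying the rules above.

[aːɡuːzuːra]

/a/ (word-initial): before a voiced consonant, so rule 1 applies → [aː].
/ɡ/ (between /a/ and /u/) is in the target of rule 2 but the environment (before a front vowel) is not met → [ɡ].
Rule 1 applies to /u/ (between /ɡ/ and /z/: before a voiced consonant) → [uː].
/z/ (between /u/ and /u/) is unaffected → [z].
/u/ (between /z/ and /r/): before a voiced consonant, so rule 1 applies → [uː].
/r/ (between /u/ and /a/): no rule targets it → [r].
/a/ (word-final) is in the target of rule 1 but the environment (before a voiced consonant) is not met → [a].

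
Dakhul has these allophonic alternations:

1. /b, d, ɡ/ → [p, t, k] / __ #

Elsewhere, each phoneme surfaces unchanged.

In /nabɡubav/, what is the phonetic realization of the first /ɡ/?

/ɡ/ (between /b/ and /u/): rule 1 targets it, but not word-finally → unchanged [ɡ].

[ɡ]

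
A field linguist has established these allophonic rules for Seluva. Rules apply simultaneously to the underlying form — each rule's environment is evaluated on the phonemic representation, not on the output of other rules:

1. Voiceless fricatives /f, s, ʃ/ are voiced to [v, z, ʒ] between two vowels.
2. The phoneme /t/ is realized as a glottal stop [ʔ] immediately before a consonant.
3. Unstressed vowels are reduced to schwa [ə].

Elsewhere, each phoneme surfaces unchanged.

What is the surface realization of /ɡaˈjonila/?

[ɡəˈjonələ]

/ɡ/ stays [ɡ].
Rule 3 applies to /a/ (between /ɡ/ and /j/: in an unstressed syllable) → [ə].
/j/ (between /a/ and /o/): no rule targets it → [j].
/o/ (between /j/ and /n/): rule 3 targets it, but not in an unstressed syllable → unchanged [o].
/n/ (between /o/ and /i/) is unaffected → [n].
/i/ meets the environment for rule 3 (in an unstressed syllable) → [ə].
/l/ — not in any rule's target class → [l].
/a/ — word-final, in an unstressed syllable — surfaces as [ə] (rule 3).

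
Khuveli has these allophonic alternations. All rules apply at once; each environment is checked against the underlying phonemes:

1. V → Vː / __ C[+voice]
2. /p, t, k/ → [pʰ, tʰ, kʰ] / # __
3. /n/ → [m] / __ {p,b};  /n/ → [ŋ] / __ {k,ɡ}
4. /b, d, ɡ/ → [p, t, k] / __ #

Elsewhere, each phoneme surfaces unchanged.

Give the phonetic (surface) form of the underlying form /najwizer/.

/n/ (word-initial) is in the target of rule 3 but the environment (before a labial or velar stop) is not met → [n].
/a/ meets the environment for rule 1 (before a voiced consonant) → [aː].
Rule 1 applies to /i/ (between /w/ and /z/: before a voiced consonant) → [iː].
/e/ (between /z/ and /r/): before a voiced consonant, so rule 1 applies → [eː].

[naːjwiːzeːr]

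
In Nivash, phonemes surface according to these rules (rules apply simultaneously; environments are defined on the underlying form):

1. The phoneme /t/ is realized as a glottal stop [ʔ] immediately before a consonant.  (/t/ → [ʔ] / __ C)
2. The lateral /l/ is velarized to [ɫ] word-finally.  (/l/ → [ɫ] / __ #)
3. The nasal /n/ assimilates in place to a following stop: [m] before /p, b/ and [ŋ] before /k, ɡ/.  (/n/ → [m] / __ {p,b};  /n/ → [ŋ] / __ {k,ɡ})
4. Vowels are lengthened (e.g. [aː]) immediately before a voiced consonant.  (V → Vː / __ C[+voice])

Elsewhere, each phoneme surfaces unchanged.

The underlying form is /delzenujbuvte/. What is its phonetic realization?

/d/ (word-initial) is unaffected → [d].
/e/ meets the environment for rule 4 (before a voiced consonant) → [eː].
/l/ (between /e/ and /z/) is in the target of rule 2 but the environment (word-finally) is not met → [l].
/z/ (between /l/ and /e/): no rule targets it → [z].
/e/ — between /z/ and /n/, before a voiced consonant — surfaces as [eː] (rule 4).
/n/ (between /e/ and /u/): rule 3 targets it, but not before a labial or velar stop → unchanged [n].
/u/ (between /n/ and /j/) occurs before a voiced consonant → [uː] by rule 4.
/j/ (between /u/ and /b/): no rule targets it → [j].
/b/ — not in any rule's target class → [b].
Rule 4 applies to /u/ (between /b/ and /v/: before a voiced consonant) → [uː].
/v/ — not in any rule's target class → [v].
/t/ — between /v/ and /e/; rule 1 does not apply here → [t].
/e/ (word-final): rule 4 targets it, but not before a voiced consonant → unchanged [e].

[deːlzeːnuːjbuːvte]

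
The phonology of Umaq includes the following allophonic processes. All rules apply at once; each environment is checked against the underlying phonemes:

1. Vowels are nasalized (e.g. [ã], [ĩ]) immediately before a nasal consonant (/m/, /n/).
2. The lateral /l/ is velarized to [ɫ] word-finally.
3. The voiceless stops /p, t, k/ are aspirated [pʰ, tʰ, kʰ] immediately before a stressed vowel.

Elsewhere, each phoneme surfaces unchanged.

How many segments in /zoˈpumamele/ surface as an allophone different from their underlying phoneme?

3

Segments that undergo a rule: /p/ → [pʰ] (rule 3); /u/ → [ũ] (rule 1); /a/ → [ã] (rule 1).
All other segments surface unchanged.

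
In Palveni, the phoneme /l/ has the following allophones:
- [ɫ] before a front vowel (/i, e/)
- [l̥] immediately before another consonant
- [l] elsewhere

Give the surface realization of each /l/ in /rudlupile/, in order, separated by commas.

Occurrence 1 (position 4): no conditioning environment matches → elsewhere allophone [l].
Occurrence 2 (position 8): before a front vowel (/i, e/) → [ɫ].

[l], [ɫ]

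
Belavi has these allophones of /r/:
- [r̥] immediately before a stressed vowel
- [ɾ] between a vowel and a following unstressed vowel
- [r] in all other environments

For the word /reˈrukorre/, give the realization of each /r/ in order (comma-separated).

Occurrence 1 (position 1): no conditioning environment matches → elsewhere allophone [r].
Occurrence 2 (position 3): immediately before a stressed vowel → [r̥].
Occurrence 3 (position 7): no conditioning environment matches → elsewhere allophone [r].
Occurrence 4 (position 8): no conditioning environment matches → elsewhere allophone [r].

[r], [r̥], [r], [r]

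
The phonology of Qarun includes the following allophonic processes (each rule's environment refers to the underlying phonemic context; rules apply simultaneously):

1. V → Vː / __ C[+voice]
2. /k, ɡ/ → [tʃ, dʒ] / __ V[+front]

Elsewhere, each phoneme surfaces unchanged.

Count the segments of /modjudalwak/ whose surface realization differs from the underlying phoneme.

3

Segments that undergo a rule: /o/ → [oː] (rule 1); /u/ → [uː] (rule 1); /a/ → [aː] (rule 1).
All other segments surface unchanged.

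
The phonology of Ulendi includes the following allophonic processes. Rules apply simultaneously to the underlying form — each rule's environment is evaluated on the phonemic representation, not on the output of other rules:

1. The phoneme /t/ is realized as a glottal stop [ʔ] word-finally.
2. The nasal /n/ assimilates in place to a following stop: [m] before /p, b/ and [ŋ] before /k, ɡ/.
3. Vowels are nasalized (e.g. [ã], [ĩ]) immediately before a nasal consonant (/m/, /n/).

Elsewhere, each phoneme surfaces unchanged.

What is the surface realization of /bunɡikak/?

/b/ stays [b].
/u/ (between /b/ and /n/) occurs before a nasal consonant → [ũ] by rule 3.
/n/ (between /u/ and /ɡ/) occurs before a labial or velar stop → [ŋ] by rule 2.
/ɡ/ (between /n/ and /i/): no rule targets it → [ɡ].
/i/ (between /ɡ/ and /k/) fails the environment for rule 3, so it stays [i].
/k/ (between /i/ and /a/) is unaffected → [k].
/a/ (between /k/ and /k/) is in the target of rule 3 but the environment (before a nasal consonant) is not met → [a].
/k/ (word-final) is unaffected → [k].

[bũŋɡikak]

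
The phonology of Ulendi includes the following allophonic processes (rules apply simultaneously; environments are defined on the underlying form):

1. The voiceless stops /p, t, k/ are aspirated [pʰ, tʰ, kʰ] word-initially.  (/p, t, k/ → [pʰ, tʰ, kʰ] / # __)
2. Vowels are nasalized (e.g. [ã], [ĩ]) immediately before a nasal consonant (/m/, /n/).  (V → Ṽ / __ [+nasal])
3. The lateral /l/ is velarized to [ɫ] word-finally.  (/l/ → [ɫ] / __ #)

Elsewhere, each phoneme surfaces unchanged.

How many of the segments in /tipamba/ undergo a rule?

Segments that undergo a rule: /t/ → [tʰ] (rule 1); /a/ → [ã] (rule 2).
All other segments surface unchanged.

2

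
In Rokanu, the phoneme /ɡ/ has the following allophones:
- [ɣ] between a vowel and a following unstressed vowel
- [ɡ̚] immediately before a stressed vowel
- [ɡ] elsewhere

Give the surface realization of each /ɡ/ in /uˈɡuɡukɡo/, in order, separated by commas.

Occurrence 1 (position 2): immediately before a stressed vowel → [ɡ̚].
Occurrence 2 (position 4): between a vowel and a following unstressed vowel → [ɣ].
Occurrence 3 (position 7): no conditioning environment matches → elsewhere allophone [ɡ].

[ɡ̚], [ɣ], [ɡ]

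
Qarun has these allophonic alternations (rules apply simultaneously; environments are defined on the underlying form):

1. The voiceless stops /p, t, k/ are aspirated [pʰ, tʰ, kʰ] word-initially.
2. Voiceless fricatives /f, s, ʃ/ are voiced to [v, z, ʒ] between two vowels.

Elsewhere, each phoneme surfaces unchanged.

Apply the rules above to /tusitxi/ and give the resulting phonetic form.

/t/ (word-initial) occurs word-initially → [tʰ] by rule 1.
/u/ — not in any rule's target class → [u].
Rule 2 applies to /s/ (between /u/ and /i/: between two vowels) → [z].
/i/ — not in any rule's target class → [i].
/t/ (between /i/ and /x/) is in the target of rule 1 but the environment (word-initially) is not met → [t].
/x/ — not in any rule's target class → [x].
/i/ (word-final) is unaffected → [i].

[tʰuzitxi]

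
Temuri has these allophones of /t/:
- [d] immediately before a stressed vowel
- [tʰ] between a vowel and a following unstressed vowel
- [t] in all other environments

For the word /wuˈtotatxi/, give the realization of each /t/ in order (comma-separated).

[d], [tʰ], [t]

Occurrence 1 (position 3): immediately before a stressed vowel → [d].
Occurrence 2 (position 5): between a vowel and a following unstressed vowel → [tʰ].
Occurrence 3 (position 7): no conditioning environment matches → elsewhere allophone [t].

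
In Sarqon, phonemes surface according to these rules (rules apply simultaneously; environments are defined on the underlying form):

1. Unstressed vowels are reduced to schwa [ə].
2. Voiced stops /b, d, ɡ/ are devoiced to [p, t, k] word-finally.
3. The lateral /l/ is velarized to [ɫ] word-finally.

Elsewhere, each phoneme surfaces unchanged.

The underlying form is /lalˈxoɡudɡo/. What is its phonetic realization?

[ləlˈxoɡədɡə]

/l/ (word-initial): rule 3 targets it, but not word-finally → unchanged [l].
/a/ meets the environment for rule 1 (in an unstressed syllable) → [ə].
/l/ (between /a/ and /x/) fails the environment for rule 3, so it stays [l].
/x/ (between /l/ and /o/): no rule targets it → [x].
/o/ (between /x/ and /ɡ/) is in the target of rule 1 but the environment (in an unstressed syllable) is not met → [o].
/ɡ/ (between /o/ and /u/) is in the target of rule 2 but the environment (word-finally) is not met → [ɡ].
/u/ (between /ɡ/ and /d/): in an unstressed syllable, so rule 1 applies → [ə].
/d/ — between /u/ and /ɡ/; rule 2 does not apply here → [d].
/ɡ/ (between /d/ and /o/) fails the environment for rule 2, so it stays [ɡ].
/o/ (word-final): in an unstressed syllable, so rule 1 applies → [ə].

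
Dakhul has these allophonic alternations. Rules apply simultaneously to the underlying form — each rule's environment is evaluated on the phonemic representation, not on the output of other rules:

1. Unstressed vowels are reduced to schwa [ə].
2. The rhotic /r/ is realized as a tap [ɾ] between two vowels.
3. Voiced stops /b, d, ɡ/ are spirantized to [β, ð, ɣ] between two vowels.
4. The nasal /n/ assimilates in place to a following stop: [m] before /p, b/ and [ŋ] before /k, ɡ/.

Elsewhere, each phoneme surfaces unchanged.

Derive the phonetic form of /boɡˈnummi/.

[bəɡˈnummə]

/b/ (word-initial) fails the environment for rule 3, so it stays [b].
/o/ (between /b/ and /ɡ/) occurs in an unstressed syllable → [ə] by rule 1.
/ɡ/ (between /o/ and /n/) is in the target of rule 3 but the environment (between two vowels) is not met → [ɡ].
/n/ — between /ɡ/ and /u/; rule 4 does not apply here → [n].
/u/ (between /n/ and /m/) fails the environment for rule 1, so it stays [u].
/m/ stays [m].
/m/ (between /m/ and /i/): no rule targets it → [m].
/i/ (word-final): in an unstressed syllable, so rule 1 applies → [ə].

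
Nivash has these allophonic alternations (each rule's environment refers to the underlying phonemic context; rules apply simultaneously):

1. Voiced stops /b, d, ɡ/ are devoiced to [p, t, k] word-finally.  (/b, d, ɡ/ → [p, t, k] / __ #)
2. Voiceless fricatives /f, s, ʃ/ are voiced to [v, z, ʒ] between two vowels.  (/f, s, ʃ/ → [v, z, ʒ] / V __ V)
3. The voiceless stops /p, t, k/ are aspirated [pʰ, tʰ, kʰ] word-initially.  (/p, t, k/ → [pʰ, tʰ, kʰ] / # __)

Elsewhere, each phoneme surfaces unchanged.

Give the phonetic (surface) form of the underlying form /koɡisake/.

[kʰoɡizake]

/k/ meets the environment for rule 3 (word-initially) → [kʰ].
/o/ (between /k/ and /ɡ/): no rule targets it → [o].
/ɡ/ — between /o/ and /i/; rule 1 does not apply here → [ɡ].
/i/ — not in any rule's target class → [i].
/s/ (between /i/ and /a/) occurs between two vowels → [z] by rule 2.
/a/ — not in any rule's target class → [a].
/k/ (between /a/ and /e/) fails the environment for rule 3, so it stays [k].
/e/ (word-final): no rule targets it → [e].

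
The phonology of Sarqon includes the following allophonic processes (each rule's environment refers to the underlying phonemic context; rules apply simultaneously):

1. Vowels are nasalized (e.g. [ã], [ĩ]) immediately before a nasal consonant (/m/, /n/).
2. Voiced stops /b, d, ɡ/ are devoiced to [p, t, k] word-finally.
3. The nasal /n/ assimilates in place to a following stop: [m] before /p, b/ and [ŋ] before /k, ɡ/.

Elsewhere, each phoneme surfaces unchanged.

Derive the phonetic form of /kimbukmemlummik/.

/k/ (word-initial): no rule targets it → [k].
/i/ — between /k/ and /m/, before a nasal consonant — surfaces as [ĩ] (rule 1).
/m/ stays [m].
/b/ (between /m/ and /u/) is in the target of rule 2 but the environment (word-finally) is not met → [b].
/u/ (between /b/ and /k/): rule 1 targets it, but not before a nasal consonant → unchanged [u].
/k/ — not in any rule's target class → [k].
/m/ (between /k/ and /e/): no rule targets it → [m].
/e/ (between /m/ and /m/) occurs before a nasal consonant → [ẽ] by rule 1.
/m/ (between /e/ and /l/): no rule targets it → [m].
/l/ (between /m/ and /u/): no rule targets it → [l].
/u/ meets the environment for rule 1 (before a nasal consonant) → [ũ].
/m/ — not in any rule's target class → [m].
/m/ (between /m/ and /i/) is unaffected → [m].
/i/ — between /m/ and /k/; rule 1 does not apply here → [i].
/k/ (word-final) is unaffected → [k].

[kĩmbukmẽmlũmmik]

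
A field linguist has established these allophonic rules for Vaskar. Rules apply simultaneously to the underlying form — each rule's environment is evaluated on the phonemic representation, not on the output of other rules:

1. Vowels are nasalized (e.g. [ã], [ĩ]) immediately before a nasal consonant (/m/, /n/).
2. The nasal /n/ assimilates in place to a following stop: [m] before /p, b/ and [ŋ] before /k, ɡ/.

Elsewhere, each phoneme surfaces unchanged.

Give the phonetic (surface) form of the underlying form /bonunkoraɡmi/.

[bõnũŋkoraɡmi]

/b/ — not in any rule's target class → [b].
/o/ — between /b/ and /n/, before a nasal consonant — surfaces as [õ] (rule 1).
/n/ (between /o/ and /u/) is in the target of rule 2 but the environment (before a labial or velar stop) is not met → [n].
/u/ (between /n/ and /n/): before a nasal consonant, so rule 1 applies → [ũ].
/n/ — between /u/ and /k/, before a labial or velar stop — surfaces as [ŋ] (rule 2).
/k/ (between /n/ and /o/) is unaffected → [k].
/o/ — between /k/ and /r/; rule 1 does not apply here → [o].
/r/ stays [r].
/a/ — between /r/ and /ɡ/; rule 1 does not apply here → [a].
/ɡ/ (between /a/ and /m/) is unaffected → [ɡ].
/m/ stays [m].
/i/ — word-final; rule 1 does not apply here → [i].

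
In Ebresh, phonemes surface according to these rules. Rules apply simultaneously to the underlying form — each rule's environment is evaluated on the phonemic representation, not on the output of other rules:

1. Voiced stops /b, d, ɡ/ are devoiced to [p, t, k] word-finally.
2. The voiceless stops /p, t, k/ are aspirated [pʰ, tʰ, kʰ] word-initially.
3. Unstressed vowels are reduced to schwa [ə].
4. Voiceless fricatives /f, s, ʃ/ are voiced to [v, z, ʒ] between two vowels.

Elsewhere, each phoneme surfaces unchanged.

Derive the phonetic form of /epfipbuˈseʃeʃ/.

[əpfəpbəˈzeʒəʃ]

/e/ meets the environment for rule 3 (in an unstressed syllable) → [ə].
/p/ (between /e/ and /f/) fails the environment for rule 2, so it stays [p].
/f/ (between /p/ and /i/) is in the target of rule 4 but the environment (between two vowels) is not met → [f].
/i/ — between /f/ and /p/, in an unstressed syllable — surfaces as [ə] (rule 3).
/p/ (between /i/ and /b/): rule 2 targets it, but not word-initially → unchanged [p].
/b/ (between /p/ and /u/) fails the environment for rule 1, so it stays [b].
/u/ (between /b/ and /s/): in an unstressed syllable, so rule 3 applies → [ə].
Rule 4 applies to /s/ (between /u/ and /e/: between two vowels) → [z].
/e/ (between /s/ and /ʃ/) fails the environment for rule 3, so it stays [e].
/ʃ/ meets the environment for rule 4 (between two vowels) → [ʒ].
/e/ (between /ʃ/ and /ʃ/) occurs in an unstressed syllable → [ə] by rule 3.
/ʃ/ — word-final; rule 4 does not apply here → [ʃ].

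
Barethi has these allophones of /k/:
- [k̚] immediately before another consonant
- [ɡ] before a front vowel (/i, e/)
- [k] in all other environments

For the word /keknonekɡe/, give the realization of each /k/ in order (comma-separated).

[ɡ], [k̚], [k̚]

Occurrence 1 (position 1): before a front vowel (/i, e/) → [ɡ].
Occurrence 2 (position 3): immediately before another consonant → [k̚].
Occurrence 3 (position 8): immediately before another consonant → [k̚].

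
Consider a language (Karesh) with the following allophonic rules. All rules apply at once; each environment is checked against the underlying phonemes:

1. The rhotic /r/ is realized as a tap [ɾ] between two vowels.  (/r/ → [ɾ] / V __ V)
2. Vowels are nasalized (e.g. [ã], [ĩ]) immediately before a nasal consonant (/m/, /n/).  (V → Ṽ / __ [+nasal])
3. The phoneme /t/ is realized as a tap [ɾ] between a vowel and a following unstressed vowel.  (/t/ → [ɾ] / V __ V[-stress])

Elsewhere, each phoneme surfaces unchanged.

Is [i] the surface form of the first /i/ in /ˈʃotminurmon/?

/i/ (between /m/ and /n/) occurs before a nasal consonant → [ĩ] by rule 2.
The actual realization is [ĩ], not [i].

No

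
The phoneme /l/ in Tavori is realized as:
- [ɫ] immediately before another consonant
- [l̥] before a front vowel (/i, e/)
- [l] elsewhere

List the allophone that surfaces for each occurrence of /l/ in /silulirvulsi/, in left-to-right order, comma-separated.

[l], [l̥], [ɫ]

Occurrence 1 (position 3): no conditioning environment matches → elsewhere allophone [l].
Occurrence 2 (position 5): before a front vowel (/i, e/) → [l̥].
Occurrence 3 (position 10): immediately before another consonant → [ɫ].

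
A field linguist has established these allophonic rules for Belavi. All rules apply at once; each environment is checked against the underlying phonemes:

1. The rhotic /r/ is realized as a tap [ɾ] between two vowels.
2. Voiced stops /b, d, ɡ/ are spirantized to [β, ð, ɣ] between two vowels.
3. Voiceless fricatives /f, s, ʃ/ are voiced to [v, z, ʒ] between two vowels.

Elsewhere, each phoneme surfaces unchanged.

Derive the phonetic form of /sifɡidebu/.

[sifɡiðeβu]

/s/ (word-initial): rule 3 targets it, but not between two vowels → unchanged [s].
/i/ (between /s/ and /f/) is unaffected → [i].
/f/ (between /i/ and /ɡ/) is in the target of rule 3 but the environment (between two vowels) is not met → [f].
/ɡ/ — between /f/ and /i/; rule 2 does not apply here → [ɡ].
/i/ (between /ɡ/ and /d/) is unaffected → [i].
Rule 2 applies to /d/ (between /i/ and /e/: between two vowels) → [ð].
/e/ (between /d/ and /b/): no rule targets it → [e].
/b/ meets the environment for rule 2 (between two vowels) → [β].
/u/ — not in any rule's target class → [u].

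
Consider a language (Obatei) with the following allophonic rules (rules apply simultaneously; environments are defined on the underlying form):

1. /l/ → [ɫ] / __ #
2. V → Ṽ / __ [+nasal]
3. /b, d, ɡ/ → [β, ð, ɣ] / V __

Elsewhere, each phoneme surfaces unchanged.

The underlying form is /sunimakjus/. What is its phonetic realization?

/s/ — not in any rule's target class → [s].
Rule 2 applies to /u/ (between /s/ and /n/: before a nasal consonant) → [ũ].
/n/ (between /u/ and /i/) is unaffected → [n].
/i/ (between /n/ and /m/): before a nasal consonant, so rule 2 applies → [ĩ].
/m/ (between /i/ and /a/): no rule targets it → [m].
/a/ — between /m/ and /k/; rule 2 does not apply here → [a].
/k/ stays [k].
/j/ (between /k/ and /u/): no rule targets it → [j].
/u/ (between /j/ and /s/) fails the environment for rule 2, so it stays [u].
/s/ (word-final) is unaffected → [s].

[sũnĩmakjus]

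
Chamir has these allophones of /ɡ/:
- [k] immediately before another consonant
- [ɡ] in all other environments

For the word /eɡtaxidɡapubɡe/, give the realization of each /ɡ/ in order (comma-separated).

Occurrence 1 (position 2): immediately before another consonant → [k].
Occurrence 2 (position 8): no conditioning environment matches → elsewhere allophone [ɡ].
Occurrence 3 (position 13): no conditioning environment matches → elsewhere allophone [ɡ].

[k], [ɡ], [ɡ]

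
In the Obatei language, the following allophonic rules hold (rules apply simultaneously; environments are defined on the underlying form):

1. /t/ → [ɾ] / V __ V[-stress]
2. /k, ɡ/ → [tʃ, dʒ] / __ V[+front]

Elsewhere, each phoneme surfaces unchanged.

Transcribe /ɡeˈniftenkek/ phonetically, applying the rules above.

[dʒeˈniftentʃek]

/ɡ/ meets the environment for rule 2 (before a front vowel) → [dʒ].
/e/ — not in any rule's target class → [e].
/n/ stays [n].
/i/ (between /n/ and /f/) is unaffected → [i].
/f/ (between /i/ and /t/): no rule targets it → [f].
/t/ — between /f/ and /e/; rule 1 does not apply here → [t].
/e/ — not in any rule's target class → [e].
/n/ (between /e/ and /k/): no rule targets it → [n].
/k/ — between /n/ and /e/, before a front vowel — surfaces as [tʃ] (rule 2).
/e/ stays [e].
/k/ (word-final) is in the target of rule 2 but the environment (before a front vowel) is not met → [k].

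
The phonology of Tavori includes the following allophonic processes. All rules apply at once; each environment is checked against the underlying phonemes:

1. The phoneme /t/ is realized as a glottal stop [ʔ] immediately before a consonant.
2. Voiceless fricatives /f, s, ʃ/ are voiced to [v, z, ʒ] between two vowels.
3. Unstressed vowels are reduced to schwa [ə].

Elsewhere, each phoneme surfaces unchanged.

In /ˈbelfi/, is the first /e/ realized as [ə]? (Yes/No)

No

/e/ (between /b/ and /l/) fails the environment for rule 3, so it stays [e].
The actual realization is [e], not [ə].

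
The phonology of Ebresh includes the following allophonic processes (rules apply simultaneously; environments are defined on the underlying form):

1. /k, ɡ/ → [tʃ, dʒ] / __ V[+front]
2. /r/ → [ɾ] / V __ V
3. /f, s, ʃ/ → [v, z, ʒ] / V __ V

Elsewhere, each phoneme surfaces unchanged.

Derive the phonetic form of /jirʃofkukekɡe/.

[jirʃofkutʃekdʒe]

/j/ (word-initial): no rule targets it → [j].
/i/ (between /j/ and /r/) is unaffected → [i].
/r/ (between /i/ and /ʃ/): rule 2 targets it, but not between two vowels → unchanged [r].
/ʃ/ — between /r/ and /o/; rule 3 does not apply here → [ʃ].
/o/ — not in any rule's target class → [o].
/f/ — between /o/ and /k/; rule 3 does not apply here → [f].
/k/ — between /f/ and /u/; rule 1 does not apply here → [k].
/u/ stays [u].
/k/ (between /u/ and /e/) occurs before a front vowel → [tʃ] by rule 1.
/e/ — not in any rule's target class → [e].
/k/ (between /e/ and /ɡ/): rule 1 targets it, but not before a front vowel → unchanged [k].
/ɡ/ — between /k/ and /e/, before a front vowel — surfaces as [dʒ] (rule 1).
/e/ stays [e].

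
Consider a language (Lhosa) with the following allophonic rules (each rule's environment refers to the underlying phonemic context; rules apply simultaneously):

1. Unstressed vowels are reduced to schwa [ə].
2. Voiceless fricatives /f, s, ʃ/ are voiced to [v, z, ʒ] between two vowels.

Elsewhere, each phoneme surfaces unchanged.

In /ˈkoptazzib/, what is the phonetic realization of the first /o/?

/o/ (between /k/ and /p/) is in the target of rule 1 but the environment (in an unstressed syllable) is not met → [o].

[o]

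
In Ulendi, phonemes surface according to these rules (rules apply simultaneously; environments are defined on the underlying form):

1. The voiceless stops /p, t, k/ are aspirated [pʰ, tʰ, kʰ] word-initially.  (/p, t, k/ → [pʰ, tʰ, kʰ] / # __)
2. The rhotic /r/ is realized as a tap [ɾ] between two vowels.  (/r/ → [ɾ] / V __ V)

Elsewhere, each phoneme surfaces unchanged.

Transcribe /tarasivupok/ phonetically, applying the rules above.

[tʰaɾasivupok]

Rule 1 applies to /t/ (word-initial: word-initially) → [tʰ].
/a/ (between /t/ and /r/) is unaffected → [a].
/r/ — between /a/ and /a/, between two vowels — surfaces as [ɾ] (rule 2).
/a/ (between /r/ and /s/): no rule targets it → [a].
/s/ (between /a/ and /i/) is unaffected → [s].
/i/ (between /s/ and /v/): no rule targets it → [i].
/v/ stays [v].
/u/ (between /v/ and /p/) is unaffected → [u].
/p/ (between /u/ and /o/): rule 1 targets it, but not word-initially → unchanged [p].
/o/ — not in any rule's target class → [o].
/k/ (word-final) fails the environment for rule 1, so it stays [k].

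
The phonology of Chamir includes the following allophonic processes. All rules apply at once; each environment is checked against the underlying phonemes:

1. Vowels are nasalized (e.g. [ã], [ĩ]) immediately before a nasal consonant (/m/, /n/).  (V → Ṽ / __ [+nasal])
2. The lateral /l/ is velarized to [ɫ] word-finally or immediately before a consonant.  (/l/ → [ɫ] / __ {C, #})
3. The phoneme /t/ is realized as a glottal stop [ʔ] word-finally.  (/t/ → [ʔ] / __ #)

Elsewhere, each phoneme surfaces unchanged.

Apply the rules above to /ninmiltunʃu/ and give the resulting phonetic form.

[nĩnmiɫtũnʃu]

/n/ (word-initial): no rule targets it → [n].
/i/ meets the environment for rule 1 (before a nasal consonant) → [ĩ].
/n/ (between /i/ and /m/): no rule targets it → [n].
/m/ — not in any rule's target class → [m].
/i/ (between /m/ and /l/) is in the target of rule 1 but the environment (before a nasal consonant) is not met → [i].
/l/ — between /i/ and /t/, word-finally or immediately before a consonant — surfaces as [ɫ] (rule 2).
/t/ (between /l/ and /u/) is in the target of rule 3 but the environment (word-finally) is not met → [t].
/u/ (between /t/ and /n/) occurs before a nasal consonant → [ũ] by rule 1.
/n/ — not in any rule's target class → [n].
/ʃ/ stays [ʃ].
/u/ (word-final): rule 1 targets it, but not before a nasal consonant → unchanged [u].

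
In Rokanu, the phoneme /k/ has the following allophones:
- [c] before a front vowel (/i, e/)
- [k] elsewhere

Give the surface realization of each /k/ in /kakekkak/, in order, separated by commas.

[k], [c], [k], [k], [k]

Occurrence 1 (position 1): no conditioning environment matches → elsewhere allophone [k].
Occurrence 2 (position 3): before a front vowel → [c].
Occurrence 3 (position 5): no conditioning environment matches → elsewhere allophone [k].
Occurrence 4 (position 6): no conditioning environment matches → elsewhere allophone [k].
Occurrence 5 (position 8): no conditioning environment matches → elsewhere allophone [k].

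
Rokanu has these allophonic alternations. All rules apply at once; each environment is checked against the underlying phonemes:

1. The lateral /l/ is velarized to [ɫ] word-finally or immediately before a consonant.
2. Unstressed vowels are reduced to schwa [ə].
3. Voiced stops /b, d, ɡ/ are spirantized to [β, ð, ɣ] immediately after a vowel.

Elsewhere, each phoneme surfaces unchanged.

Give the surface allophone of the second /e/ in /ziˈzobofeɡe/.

[ə]

/e/ meets the environment for rule 2 (in an unstressed syllable) → [ə].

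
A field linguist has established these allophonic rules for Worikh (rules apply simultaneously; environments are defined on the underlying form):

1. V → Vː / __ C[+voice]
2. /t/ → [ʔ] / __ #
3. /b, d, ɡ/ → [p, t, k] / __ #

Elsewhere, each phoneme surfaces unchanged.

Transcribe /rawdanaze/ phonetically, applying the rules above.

[raːwdaːnaːze]

/r/ (word-initial) is unaffected → [r].
/a/ (between /r/ and /w/) occurs before a voiced consonant → [aː] by rule 1.
/w/ stays [w].
/d/ (between /w/ and /a/) fails the environment for rule 3, so it stays [d].
/a/ meets the environment for rule 1 (before a voiced consonant) → [aː].
/n/ (between /a/ and /a/) is unaffected → [n].
/a/ meets the environment for rule 1 (before a voiced consonant) → [aː].
/z/ (between /a/ and /e/) is unaffected → [z].
/e/ (word-final): rule 1 targets it, but not before a voiced consonant → unchanged [e].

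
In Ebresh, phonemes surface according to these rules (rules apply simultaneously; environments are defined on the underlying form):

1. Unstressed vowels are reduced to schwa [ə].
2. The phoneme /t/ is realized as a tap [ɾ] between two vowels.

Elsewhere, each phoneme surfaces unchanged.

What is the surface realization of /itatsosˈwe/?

[əɾətsəsˈwe]

Rule 1 applies to /i/ (word-initial: in an unstressed syllable) → [ə].
/t/ — between /i/ and /a/, between two vowels — surfaces as [ɾ] (rule 2).
/a/ — between /t/ and /t/, in an unstressed syllable — surfaces as [ə] (rule 1).
/t/ (between /a/ and /s/): rule 2 targets it, but not between two vowels → unchanged [t].
/s/ (between /t/ and /o/): no rule targets it → [s].
Rule 1 applies to /o/ (between /s/ and /s/: in an unstressed syllable) → [ə].
/s/ — not in any rule's target class → [s].
/w/ stays [w].
/e/ (word-final) is in the target of rule 1 but the environment (in an unstressed syllable) is not met → [e].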